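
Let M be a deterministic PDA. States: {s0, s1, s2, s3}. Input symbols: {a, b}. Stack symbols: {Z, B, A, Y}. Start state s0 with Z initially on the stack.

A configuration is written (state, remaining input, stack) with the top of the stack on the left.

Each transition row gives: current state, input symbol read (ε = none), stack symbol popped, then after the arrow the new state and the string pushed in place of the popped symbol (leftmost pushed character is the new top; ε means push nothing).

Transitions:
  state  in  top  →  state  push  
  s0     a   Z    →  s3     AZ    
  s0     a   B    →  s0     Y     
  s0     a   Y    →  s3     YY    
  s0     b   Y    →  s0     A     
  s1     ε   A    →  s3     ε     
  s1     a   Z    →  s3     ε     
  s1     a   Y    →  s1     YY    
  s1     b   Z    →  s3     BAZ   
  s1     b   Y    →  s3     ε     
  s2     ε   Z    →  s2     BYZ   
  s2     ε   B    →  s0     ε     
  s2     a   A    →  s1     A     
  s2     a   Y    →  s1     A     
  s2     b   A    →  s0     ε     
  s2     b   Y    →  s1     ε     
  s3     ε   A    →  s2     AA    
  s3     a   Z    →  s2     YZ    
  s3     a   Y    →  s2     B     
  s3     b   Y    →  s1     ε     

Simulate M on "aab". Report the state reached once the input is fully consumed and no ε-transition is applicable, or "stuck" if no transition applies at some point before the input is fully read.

s0

(s0, aab, Z)
  read a, top Z: go to s3, push AZ → (s3, ab, AZ)
  ε-move, top A: go to s2, push AA → (s2, ab, AAZ)
  read a, top A: go to s1, push A → (s1, b, AAZ)
  ε-move, top A: go to s3, push ε → (s3, b, AZ)
  ε-move, top A: go to s2, push AA → (s2, b, AAZ)
  read b, top A: go to s0, push ε → (s0, ε, AZ)
All input consumed; M is in state s0.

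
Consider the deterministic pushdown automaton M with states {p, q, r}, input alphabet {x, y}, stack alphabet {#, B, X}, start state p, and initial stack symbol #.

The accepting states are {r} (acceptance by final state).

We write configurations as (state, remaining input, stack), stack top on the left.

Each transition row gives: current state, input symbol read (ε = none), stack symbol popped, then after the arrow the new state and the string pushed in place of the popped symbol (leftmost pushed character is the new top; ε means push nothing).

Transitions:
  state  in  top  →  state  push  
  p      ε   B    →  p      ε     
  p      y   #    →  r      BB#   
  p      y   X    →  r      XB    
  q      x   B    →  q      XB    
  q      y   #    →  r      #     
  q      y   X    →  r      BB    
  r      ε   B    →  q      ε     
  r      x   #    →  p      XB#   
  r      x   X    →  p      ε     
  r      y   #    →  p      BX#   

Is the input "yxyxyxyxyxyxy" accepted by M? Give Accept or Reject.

Accept

(p, yxyxyxyxyxyxy, #)
  read y, top #: go to r, push BB# → (r, xyxyxyxyxyxy, BB#)
  ε-move, top B: go to q, push ε → (q, xyxyxyxyxyxy, B#)
  read x, top B: go to q, push XB → (q, yxyxyxyxyxy, XB#)
  read y, top X: go to r, push BB → (r, xyxyxyxyxy, BBB#)
  ε-move, top B: go to q, push ε → (q, xyxyxyxyxy, BB#)
  read x, top B: go to q, push XB → (q, yxyxyxyxy, XBB#)
  read y, top X: go to r, push BB → (r, xyxyxyxy, BBBB#)
  ε-move, top B: go to q, push ε → (q, xyxyxyxy, BBB#)
  read x, top B: go to q, push XB → (q, yxyxyxy, XBBB#)
  read y, top X: go to r, push BB → (r, xyxyxy, BBBBB#)
  ε-move, top B: go to q, push ε → (q, xyxyxy, BBBB#)
  read x, top B: go to q, push XB → (q, yxyxy, XBBBB#)
  read y, top X: go to r, push BB → (r, xyxy, BBBBBB#)
  ε-move, top B: go to q, push ε → (q, xyxy, BBBBB#)
  read x, top B: go to q, push XB → (q, yxy, XBBBBB#)
  read y, top X: go to r, push BB → (r, xy, BBBBBBB#)
  ε-move, top B: go to q, push ε → (q, xy, BBBBBB#)
  read x, top B: go to q, push XB → (q, y, XBBBBBB#)
  read y, top X: go to r, push BB → (r, ε, BBBBBBBB#)
All input consumed; state r ∈ F.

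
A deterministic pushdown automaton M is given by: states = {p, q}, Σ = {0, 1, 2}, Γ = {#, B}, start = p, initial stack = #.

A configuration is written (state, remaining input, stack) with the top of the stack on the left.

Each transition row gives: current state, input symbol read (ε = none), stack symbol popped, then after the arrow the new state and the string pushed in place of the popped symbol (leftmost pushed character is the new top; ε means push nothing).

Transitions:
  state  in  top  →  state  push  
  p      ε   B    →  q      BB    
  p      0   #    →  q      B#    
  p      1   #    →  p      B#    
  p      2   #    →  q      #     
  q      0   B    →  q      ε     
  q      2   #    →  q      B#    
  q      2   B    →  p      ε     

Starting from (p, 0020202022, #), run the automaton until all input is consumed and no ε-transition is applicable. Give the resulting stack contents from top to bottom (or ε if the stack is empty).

(p, 0020202022, #)
  read 0, top #: go to q, push B# → (q, 020202022, B#)
  read 0, top B: go to q, push ε → (q, 20202022, #)
  read 2, top #: go to q, push B# → (q, 0202022, B#)
  read 0, top B: go to q, push ε → (q, 202022, #)
  read 2, top #: go to q, push B# → (q, 02022, B#)
  read 0, top B: go to q, push ε → (q, 2022, #)
  read 2, top #: go to q, push B# → (q, 022, B#)
  read 0, top B: go to q, push ε → (q, 22, #)
  read 2, top #: go to q, push B# → (q, 2, B#)
  read 2, top B: go to p, push ε → (p, ε, #)
All input consumed in state p with stack #.

#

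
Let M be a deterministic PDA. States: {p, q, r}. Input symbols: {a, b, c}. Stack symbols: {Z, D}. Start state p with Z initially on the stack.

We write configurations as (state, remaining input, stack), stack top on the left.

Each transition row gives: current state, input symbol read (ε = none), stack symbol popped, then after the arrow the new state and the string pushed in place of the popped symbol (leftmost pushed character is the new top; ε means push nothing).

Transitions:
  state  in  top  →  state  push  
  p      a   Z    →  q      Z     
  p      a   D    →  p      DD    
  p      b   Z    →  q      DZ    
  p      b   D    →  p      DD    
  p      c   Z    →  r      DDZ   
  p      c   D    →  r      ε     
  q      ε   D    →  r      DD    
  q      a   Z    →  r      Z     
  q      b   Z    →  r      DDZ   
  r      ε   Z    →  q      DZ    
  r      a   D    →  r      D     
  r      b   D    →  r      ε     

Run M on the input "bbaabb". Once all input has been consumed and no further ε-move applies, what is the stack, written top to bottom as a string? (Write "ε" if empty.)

(p, bbaabb, Z)
  read b, top Z: go to q, push DZ → (q, baabb, DZ)
  ε-move, top D: go to r, push DD → (r, baabb, DDZ)
  read b, top D: go to r, push ε → (r, aabb, DZ)
  read a, top D: go to r, push D → (r, abb, DZ)
  read a, top D: go to r, push D → (r, bb, DZ)
  read b, top D: go to r, push ε → (r, b, Z)
  ε-move, top Z: go to q, push DZ → (q, b, DZ)
  ε-move, top D: go to r, push DD → (r, b, DDZ)
  read b, top D: go to r, push ε → (r, ε, DZ)
All input consumed in state r with stack DZ.

DZ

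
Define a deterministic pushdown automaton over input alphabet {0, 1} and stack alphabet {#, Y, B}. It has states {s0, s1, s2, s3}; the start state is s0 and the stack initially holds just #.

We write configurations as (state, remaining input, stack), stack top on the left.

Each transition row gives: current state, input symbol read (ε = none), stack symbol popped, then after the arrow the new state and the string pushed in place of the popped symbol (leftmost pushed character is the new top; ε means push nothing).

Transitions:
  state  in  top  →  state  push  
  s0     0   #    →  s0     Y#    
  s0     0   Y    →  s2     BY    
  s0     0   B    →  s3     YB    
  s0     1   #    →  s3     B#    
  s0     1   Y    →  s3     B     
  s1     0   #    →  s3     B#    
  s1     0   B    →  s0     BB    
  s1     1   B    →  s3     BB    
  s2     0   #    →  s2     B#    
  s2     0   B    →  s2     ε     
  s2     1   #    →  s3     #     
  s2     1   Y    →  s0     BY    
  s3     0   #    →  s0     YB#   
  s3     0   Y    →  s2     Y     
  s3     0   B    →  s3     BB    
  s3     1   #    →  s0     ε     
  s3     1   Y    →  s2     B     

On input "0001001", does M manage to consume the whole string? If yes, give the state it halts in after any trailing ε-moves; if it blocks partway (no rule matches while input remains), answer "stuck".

s0

(s0, 0001001, #) ⊢ (s0, 001001, Y#) ⊢ (s2, 01001, BY#) ⊢ (s2, 1001, Y#) ⊢ (s0, 001, BY#) ⊢ (s3, 01, YBY#) ⊢ (s2, 1, YBY#) ⊢ (s0, ε, BYBY#)
All input consumed; M is in state s0.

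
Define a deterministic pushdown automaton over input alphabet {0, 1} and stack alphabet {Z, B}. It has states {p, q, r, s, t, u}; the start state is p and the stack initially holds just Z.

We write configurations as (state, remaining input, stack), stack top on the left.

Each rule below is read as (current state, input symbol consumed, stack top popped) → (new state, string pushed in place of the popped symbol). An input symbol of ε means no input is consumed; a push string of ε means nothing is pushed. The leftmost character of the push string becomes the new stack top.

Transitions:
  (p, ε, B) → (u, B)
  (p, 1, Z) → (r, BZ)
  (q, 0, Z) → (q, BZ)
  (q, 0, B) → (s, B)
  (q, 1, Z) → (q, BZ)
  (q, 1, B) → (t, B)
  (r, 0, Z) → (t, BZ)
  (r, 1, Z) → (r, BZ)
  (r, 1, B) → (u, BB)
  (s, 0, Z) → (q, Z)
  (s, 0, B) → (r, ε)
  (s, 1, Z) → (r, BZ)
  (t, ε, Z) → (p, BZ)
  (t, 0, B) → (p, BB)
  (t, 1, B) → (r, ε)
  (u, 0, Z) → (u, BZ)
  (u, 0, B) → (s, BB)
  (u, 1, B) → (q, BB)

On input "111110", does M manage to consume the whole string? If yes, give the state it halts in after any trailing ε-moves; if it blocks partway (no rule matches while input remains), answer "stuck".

stuck

(p, 111110, Z)
  read 1, top Z: go to r, push BZ → (r, 11110, BZ)
  read 1, top B: go to u, push BB → (u, 1110, BBZ)
  read 1, top B: go to q, push BB → (q, 110, BBBZ)
  read 1, top B: go to t, push B → (t, 10, BBBZ)
  read 1, top B: go to r, push ε → (r, 0, BBZ)
No transition for (r, 0, top B); M blocks with input 0 remaining.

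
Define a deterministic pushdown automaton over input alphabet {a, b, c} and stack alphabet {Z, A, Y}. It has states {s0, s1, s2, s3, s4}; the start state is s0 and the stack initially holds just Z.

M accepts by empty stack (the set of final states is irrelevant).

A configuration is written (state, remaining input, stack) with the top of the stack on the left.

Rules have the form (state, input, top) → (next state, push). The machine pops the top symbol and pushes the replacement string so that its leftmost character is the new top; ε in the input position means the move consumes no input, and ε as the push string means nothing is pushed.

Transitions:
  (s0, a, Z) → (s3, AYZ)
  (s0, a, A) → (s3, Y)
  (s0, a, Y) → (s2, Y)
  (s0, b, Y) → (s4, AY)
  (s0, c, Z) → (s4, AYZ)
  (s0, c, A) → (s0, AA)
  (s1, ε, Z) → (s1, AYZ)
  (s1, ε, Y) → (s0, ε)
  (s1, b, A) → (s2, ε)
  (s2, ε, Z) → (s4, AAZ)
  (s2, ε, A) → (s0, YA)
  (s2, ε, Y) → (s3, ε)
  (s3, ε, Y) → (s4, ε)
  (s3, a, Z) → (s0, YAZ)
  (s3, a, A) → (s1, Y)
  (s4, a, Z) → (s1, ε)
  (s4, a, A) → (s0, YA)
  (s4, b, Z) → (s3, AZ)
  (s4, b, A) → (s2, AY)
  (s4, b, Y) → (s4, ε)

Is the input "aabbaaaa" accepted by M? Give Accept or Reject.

(s0, aabbaaaa, Z)
  read a, top Z: go to s3, push AYZ → (s3, abbaaaa, AYZ)
  read a, top A: go to s1, push Y → (s1, bbaaaa, YYZ)
  ε-move, top Y: go to s0, push ε → (s0, bbaaaa, YZ)
  read b, top Y: go to s4, push AY → (s4, baaaa, AYZ)
  read b, top A: go to s2, push AY → (s2, aaaa, AYYZ)
  ε-move, top A: go to s0, push YA → (s0, aaaa, YAYYZ)
  read a, top Y: go to s2, push Y → (s2, aaa, YAYYZ)
  ε-move, top Y: go to s3, push ε → (s3, aaa, AYYZ)
  read a, top A: go to s1, push Y → (s1, aa, YYYZ)
  ε-move, top Y: go to s0, push ε → (s0, aa, YYZ)
  read a, top Y: go to s2, push Y → (s2, a, YYZ)
  ε-move, top Y: go to s3, push ε → (s3, a, YZ)
  ε-move, top Y: go to s4, push ε → (s4, a, Z)
  read a, top Z: go to s1, push ε → (s1, ε, ε)
All input consumed and the stack is empty.

Accept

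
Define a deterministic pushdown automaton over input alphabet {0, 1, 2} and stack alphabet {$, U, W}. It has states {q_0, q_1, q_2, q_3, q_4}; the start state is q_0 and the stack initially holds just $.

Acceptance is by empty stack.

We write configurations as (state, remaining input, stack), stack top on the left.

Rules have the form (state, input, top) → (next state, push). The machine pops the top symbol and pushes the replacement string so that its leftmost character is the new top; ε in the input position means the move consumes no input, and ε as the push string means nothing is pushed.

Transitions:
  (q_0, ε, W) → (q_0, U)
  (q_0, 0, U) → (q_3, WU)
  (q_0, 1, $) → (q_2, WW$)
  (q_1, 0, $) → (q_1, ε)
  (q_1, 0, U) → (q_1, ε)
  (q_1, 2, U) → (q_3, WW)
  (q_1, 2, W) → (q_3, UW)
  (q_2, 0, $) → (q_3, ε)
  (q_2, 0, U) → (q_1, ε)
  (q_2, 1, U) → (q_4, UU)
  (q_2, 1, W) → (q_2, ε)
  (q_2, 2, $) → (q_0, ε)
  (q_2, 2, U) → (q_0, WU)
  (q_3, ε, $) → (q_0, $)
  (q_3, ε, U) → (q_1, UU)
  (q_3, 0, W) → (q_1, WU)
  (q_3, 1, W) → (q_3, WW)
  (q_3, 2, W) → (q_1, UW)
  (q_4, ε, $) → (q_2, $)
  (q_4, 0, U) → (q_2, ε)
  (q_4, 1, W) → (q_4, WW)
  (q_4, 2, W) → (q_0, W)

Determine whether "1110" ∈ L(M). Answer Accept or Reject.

Accept

(q_0, 1110, $) ⊢ (q_2, 110, WW$) ⊢ (q_2, 10, W$) ⊢ (q_2, 0, $) ⊢ (q_3, ε, ε)
All input consumed and the stack is empty.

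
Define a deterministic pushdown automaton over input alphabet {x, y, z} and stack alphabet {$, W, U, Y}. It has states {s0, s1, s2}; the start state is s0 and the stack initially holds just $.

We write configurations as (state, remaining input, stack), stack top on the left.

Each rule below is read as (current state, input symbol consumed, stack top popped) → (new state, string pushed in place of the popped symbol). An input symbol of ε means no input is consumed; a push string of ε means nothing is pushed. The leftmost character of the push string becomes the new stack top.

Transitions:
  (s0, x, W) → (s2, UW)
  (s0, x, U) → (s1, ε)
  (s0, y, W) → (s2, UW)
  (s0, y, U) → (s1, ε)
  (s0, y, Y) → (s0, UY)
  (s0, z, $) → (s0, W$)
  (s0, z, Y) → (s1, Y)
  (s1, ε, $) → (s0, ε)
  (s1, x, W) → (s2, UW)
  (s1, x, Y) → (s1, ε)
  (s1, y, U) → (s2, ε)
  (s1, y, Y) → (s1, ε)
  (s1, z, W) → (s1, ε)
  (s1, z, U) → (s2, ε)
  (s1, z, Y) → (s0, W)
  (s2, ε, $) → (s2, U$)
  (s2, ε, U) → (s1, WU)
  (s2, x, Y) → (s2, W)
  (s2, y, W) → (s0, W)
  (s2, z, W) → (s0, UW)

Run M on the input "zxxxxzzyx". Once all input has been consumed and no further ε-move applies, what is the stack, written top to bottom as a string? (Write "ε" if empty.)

(s0, zxxxxzzyx, $) ⊢ (s0, xxxxzzyx, W$) ⊢ (s2, xxxzzyx, UW$) ⊢ (s1, xxxzzyx, WUW$) ⊢ (s2, xxzzyx, UWUW$) ⊢ (s1, xxzzyx, WUWUW$) ⊢ (s2, xzzyx, UWUWUW$) ⊢ (s1, xzzyx, WUWUWUW$) ⊢ (s2, zzyx, UWUWUWUW$) ⊢ (s1, zzyx, WUWUWUWUW$) ⊢ (s1, zyx, UWUWUWUW$) ⊢ (s2, yx, WUWUWUW$) ⊢ (s0, x, WUWUWUW$) ⊢ (s2, ε, UWUWUWUW$) ⊢ (s1, ε, WUWUWUWUW$)
All input consumed in state s1 with stack WUWUWUWUW$.

WUWUWUWUW$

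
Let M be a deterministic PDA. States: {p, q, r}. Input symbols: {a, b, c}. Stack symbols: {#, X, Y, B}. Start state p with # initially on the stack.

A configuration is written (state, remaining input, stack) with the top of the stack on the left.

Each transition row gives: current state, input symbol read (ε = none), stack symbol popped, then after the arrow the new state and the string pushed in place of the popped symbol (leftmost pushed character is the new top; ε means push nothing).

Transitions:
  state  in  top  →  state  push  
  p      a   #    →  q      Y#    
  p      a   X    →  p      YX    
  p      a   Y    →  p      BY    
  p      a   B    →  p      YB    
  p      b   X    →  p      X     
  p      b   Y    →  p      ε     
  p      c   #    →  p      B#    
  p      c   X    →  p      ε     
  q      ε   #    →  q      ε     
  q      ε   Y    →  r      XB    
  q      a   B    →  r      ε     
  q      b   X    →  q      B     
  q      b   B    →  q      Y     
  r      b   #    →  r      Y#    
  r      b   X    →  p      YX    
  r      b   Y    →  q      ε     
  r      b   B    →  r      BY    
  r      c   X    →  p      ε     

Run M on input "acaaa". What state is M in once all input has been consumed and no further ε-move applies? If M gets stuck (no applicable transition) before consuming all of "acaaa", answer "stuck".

p

(p, acaaa, #) ⊢ (q, caaa, Y#) ⊢ (r, caaa, XB#) ⊢ (p, aaa, B#) ⊢ (p, aa, YB#) ⊢ (p, a, BYB#) ⊢ (p, ε, YBYB#)
All input consumed; M is in state p.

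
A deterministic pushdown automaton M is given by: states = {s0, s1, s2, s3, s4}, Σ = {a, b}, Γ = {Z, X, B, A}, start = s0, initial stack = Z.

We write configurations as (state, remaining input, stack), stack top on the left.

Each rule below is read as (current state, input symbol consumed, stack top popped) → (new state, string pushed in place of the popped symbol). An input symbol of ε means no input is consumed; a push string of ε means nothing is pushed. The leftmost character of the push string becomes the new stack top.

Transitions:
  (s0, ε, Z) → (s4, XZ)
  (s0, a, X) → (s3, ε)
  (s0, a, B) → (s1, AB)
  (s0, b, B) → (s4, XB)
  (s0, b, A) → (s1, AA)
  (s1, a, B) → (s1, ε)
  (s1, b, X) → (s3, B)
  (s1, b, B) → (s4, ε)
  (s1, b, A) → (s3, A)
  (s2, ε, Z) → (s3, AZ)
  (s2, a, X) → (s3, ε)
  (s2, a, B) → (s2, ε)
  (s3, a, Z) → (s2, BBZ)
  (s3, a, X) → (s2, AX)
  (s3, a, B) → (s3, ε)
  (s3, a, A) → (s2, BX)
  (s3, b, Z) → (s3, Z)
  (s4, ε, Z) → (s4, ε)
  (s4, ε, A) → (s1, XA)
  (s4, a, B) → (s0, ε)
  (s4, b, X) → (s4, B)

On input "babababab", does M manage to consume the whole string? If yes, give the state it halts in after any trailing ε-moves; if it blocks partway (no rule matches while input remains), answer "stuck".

(s0, babababab, Z)
  ε-move, top Z: go to s4, push XZ → (s4, babababab, XZ)
  read b, top X: go to s4, push B → (s4, abababab, BZ)
  read a, top B: go to s0, push ε → (s0, bababab, Z)
  ε-move, top Z: go to s4, push XZ → (s4, bababab, XZ)
  read b, top X: go to s4, push B → (s4, ababab, BZ)
  read a, top B: go to s0, push ε → (s0, babab, Z)
  ε-move, top Z: go to s4, push XZ → (s4, babab, XZ)
  read b, top X: go to s4, push B → (s4, abab, BZ)
  read a, top B: go to s0, push ε → (s0, bab, Z)
  ε-move, top Z: go to s4, push XZ → (s4, bab, XZ)
  read b, top X: go to s4, push B → (s4, ab, BZ)
  read a, top B: go to s0, push ε → (s0, b, Z)
  ε-move, top Z: go to s4, push XZ → (s4, b, XZ)
  read b, top X: go to s4, push B → (s4, ε, BZ)
All input consumed; M is in state s4.

s4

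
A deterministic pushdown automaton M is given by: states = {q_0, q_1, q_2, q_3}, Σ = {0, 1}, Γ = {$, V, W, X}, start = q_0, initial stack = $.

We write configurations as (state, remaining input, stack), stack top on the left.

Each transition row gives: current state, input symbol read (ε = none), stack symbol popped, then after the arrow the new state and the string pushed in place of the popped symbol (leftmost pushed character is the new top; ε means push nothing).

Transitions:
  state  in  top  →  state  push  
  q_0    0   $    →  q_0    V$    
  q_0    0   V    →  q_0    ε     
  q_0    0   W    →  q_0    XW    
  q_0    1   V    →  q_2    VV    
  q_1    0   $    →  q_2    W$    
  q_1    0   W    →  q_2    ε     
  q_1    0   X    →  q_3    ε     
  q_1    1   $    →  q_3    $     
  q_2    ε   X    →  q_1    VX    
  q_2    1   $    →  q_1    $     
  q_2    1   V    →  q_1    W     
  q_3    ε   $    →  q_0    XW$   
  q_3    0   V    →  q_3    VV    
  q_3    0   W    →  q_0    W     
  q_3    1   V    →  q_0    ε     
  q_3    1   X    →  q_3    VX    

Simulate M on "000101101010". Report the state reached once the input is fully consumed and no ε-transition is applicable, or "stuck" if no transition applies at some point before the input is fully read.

(q_0, 000101101010, $)
  read 0, top $: go to q_0, push V$ → (q_0, 00101101010, V$)
  read 0, top V: go to q_0, push ε → (q_0, 0101101010, $)
  read 0, top $: go to q_0, push V$ → (q_0, 101101010, V$)
  read 1, top V: go to q_2, push VV → (q_2, 01101010, VV$)
No transition for (q_2, 0, top V); M blocks with input 01101010 remaining.

stuck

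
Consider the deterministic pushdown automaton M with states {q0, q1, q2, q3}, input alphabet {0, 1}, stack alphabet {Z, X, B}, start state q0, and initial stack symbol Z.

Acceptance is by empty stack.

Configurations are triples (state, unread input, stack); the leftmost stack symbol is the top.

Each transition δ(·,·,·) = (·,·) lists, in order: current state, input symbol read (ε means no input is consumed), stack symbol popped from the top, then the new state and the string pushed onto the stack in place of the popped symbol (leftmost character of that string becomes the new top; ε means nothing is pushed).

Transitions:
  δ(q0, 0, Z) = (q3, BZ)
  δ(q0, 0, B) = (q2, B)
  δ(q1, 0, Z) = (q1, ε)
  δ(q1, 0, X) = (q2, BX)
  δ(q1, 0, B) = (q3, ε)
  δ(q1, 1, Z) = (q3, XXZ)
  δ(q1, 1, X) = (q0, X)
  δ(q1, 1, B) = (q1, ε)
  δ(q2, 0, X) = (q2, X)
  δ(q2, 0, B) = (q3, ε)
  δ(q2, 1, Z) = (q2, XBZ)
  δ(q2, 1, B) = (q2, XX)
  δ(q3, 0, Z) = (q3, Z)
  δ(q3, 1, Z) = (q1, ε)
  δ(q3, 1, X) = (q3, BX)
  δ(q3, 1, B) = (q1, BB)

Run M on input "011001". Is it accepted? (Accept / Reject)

(q0, 011001, Z) ⊢ (q3, 11001, BZ) ⊢ (q1, 1001, BBZ) ⊢ (q1, 001, BZ) ⊢ (q3, 01, Z) ⊢ (q3, 1, Z) ⊢ (q1, ε, ε)
All input consumed and the stack is empty.

Accept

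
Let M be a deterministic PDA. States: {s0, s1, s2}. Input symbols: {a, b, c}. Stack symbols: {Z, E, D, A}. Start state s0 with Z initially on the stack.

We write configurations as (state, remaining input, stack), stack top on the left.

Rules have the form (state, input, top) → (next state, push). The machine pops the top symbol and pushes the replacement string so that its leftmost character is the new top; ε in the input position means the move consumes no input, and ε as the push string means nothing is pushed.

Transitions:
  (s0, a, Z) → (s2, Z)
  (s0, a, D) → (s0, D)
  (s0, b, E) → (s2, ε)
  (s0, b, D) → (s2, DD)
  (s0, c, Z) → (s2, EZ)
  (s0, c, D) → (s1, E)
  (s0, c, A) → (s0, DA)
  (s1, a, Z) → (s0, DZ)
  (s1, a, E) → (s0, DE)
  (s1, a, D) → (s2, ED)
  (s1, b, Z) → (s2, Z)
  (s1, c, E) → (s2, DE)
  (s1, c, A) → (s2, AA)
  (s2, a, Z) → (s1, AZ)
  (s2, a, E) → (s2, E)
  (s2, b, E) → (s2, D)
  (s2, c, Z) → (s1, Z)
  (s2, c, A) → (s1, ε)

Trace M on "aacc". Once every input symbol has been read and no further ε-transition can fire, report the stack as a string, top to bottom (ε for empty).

AZ

(s0, aacc, Z)
  read a, top Z: go to s2, push Z → (s2, acc, Z)
  read a, top Z: go to s1, push AZ → (s1, cc, AZ)
  read c, top A: go to s2, push AA → (s2, c, AAZ)
  read c, top A: go to s1, push ε → (s1, ε, AZ)
All input consumed in state s1 with stack AZ.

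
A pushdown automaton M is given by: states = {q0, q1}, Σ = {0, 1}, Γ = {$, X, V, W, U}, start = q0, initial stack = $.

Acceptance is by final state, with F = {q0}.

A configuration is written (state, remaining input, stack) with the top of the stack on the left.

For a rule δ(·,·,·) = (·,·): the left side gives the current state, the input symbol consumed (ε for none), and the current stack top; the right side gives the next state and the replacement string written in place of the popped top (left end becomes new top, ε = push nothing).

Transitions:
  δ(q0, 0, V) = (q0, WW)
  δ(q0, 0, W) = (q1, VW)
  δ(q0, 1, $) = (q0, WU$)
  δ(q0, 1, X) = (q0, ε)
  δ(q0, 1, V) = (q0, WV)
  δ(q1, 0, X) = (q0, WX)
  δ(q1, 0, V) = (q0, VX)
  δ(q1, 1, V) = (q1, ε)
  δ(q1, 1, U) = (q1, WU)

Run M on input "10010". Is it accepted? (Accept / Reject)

Reject

No computation consumes all input and reaches a final state.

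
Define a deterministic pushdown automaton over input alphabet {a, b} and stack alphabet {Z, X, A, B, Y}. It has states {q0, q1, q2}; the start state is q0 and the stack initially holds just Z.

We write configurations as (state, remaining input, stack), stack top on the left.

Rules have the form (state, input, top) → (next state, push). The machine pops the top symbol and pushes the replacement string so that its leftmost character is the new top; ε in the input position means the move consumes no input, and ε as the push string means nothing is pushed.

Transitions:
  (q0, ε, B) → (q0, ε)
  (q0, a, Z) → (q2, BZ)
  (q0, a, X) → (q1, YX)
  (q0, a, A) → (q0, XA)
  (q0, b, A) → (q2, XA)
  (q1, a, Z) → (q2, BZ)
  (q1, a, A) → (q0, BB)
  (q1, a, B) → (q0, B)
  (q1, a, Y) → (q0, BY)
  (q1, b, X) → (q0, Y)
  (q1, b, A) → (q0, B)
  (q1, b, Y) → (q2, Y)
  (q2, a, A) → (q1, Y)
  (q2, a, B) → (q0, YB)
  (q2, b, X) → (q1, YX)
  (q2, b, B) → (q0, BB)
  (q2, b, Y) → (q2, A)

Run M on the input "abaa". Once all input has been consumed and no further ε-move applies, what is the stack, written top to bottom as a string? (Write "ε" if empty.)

YBZ

(q0, abaa, Z)
  read a, top Z: go to q2, push BZ → (q2, baa, BZ)
  read b, top B: go to q0, push BB → (q0, aa, BBZ)
  ε-move, top B: go to q0, push ε → (q0, aa, BZ)
  ε-move, top B: go to q0, push ε → (q0, aa, Z)
  read a, top Z: go to q2, push BZ → (q2, a, BZ)
  read a, top B: go to q0, push YB → (q0, ε, YBZ)
All input consumed in state q0 with stack YBZ.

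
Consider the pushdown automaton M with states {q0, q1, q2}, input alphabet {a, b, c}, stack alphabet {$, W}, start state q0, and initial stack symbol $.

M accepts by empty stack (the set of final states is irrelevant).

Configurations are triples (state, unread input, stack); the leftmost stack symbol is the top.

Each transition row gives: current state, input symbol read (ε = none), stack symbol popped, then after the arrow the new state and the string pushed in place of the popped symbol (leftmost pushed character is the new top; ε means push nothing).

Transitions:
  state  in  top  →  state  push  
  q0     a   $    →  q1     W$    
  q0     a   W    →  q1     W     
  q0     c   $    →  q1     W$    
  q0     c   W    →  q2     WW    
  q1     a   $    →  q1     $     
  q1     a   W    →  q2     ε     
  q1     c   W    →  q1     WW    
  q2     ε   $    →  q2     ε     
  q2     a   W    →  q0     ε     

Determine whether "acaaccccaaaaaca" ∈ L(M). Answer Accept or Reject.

Accept

One accepting computation: (q0, acaaccccaaaaaca, $) ⊢ (q1, caaccccaaaaaca, W$) ⊢ (q1, aaccccaaaaaca, WW$) ⊢ (q2, accccaaaaaca, W$) ⊢ (q0, ccccaaaaaca, $) ⊢ (q1, cccaaaaaca, W$) ⊢ (q1, ccaaaaaca, WW$) ⊢ (q1, caaaaaca, WWW$) ⊢ (q1, aaaaaca, WWWW$) ⊢ (q2, aaaaca, WWW$) ⊢ (q0, aaaca, WW$) ⊢ (q1, aaca, WW$) ⊢ (q2, aca, W$) ⊢ (q0, ca, $) ⊢ (q1, a, W$) ⊢ (q2, ε, $) ⊢ (q2, ε, ε)
All input consumed and the stack is empty.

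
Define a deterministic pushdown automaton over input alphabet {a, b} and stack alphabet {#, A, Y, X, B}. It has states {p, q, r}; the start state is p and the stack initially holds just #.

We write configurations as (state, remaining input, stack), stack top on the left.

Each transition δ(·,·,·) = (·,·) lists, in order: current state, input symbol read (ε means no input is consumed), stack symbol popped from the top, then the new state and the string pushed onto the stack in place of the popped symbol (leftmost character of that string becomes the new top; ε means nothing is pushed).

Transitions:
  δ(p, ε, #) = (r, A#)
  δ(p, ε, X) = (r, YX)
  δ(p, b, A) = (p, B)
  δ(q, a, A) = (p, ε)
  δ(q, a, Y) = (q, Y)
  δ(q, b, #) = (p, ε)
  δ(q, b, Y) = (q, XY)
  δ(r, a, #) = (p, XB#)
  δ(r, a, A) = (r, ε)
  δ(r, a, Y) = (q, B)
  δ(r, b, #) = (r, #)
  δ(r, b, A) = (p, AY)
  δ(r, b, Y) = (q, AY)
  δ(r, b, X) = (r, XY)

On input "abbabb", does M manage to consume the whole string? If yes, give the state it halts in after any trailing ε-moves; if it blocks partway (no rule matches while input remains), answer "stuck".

(p, abbabb, #)
  ε-move, top #: go to r, push A# → (r, abbabb, A#)
  read a, top A: go to r, push ε → (r, bbabb, #)
  read b, top #: go to r, push # → (r, babb, #)
  read b, top #: go to r, push # → (r, abb, #)
  read a, top #: go to p, push XB# → (p, bb, XB#)
  ε-move, top X: go to r, push YX → (r, bb, YXB#)
  read b, top Y: go to q, push AY → (q, b, AYXB#)
No transition for (q, b, top A); M blocks with input b remaining.

stuck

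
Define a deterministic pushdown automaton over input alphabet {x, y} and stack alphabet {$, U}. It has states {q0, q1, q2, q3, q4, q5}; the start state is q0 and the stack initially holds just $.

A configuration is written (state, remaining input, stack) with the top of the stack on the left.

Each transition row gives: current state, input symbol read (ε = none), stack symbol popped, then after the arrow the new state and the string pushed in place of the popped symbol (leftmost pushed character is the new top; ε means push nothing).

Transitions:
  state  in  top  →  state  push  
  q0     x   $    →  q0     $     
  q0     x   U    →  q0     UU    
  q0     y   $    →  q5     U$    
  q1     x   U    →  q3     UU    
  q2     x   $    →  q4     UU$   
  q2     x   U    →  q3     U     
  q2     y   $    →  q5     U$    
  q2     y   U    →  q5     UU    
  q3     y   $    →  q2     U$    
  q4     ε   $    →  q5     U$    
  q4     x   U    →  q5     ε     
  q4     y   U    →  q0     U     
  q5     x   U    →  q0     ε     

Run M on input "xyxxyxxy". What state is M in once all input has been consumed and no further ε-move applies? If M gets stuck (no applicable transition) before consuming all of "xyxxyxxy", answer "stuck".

q5

(q0, xyxxyxxy, $)
  read x, top $: go to q0, push $ → (q0, yxxyxxy, $)
  read y, top $: go to q5, push U$ → (q5, xxyxxy, U$)
  read x, top U: go to q0, push ε → (q0, xyxxy, $)
  read x, top $: go to q0, push $ → (q0, yxxy, $)
  read y, top $: go to q5, push U$ → (q5, xxy, U$)
  read x, top U: go to q0, push ε → (q0, xy, $)
  read x, top $: go to q0, push $ → (q0, y, $)
  read y, top $: go to q5, push U$ → (q5, ε, U$)
All input consumed; M is in state q5.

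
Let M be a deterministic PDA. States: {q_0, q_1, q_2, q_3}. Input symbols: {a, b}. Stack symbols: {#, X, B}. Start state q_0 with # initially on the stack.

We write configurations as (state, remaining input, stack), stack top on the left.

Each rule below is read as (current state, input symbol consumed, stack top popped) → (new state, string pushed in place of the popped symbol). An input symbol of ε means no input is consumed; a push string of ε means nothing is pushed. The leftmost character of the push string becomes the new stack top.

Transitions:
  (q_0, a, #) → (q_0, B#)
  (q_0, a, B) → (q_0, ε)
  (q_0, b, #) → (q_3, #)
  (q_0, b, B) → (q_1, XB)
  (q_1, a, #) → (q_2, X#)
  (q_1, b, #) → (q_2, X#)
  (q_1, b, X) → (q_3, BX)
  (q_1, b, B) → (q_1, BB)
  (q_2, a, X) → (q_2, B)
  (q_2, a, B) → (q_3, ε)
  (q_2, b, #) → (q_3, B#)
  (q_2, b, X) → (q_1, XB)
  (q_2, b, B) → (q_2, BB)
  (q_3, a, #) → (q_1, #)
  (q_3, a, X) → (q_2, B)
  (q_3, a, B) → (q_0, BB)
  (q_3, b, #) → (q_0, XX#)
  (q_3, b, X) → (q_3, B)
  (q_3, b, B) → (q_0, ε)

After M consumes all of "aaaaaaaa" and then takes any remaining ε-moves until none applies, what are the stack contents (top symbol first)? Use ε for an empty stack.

#

(q_0, aaaaaaaa, #)
  read a, top #: go to q_0, push B# → (q_0, aaaaaaa, B#)
  read a, top B: go to q_0, push ε → (q_0, aaaaaa, #)
  read a, top #: go to q_0, push B# → (q_0, aaaaa, B#)
  read a, top B: go to q_0, push ε → (q_0, aaaa, #)
  read a, top #: go to q_0, push B# → (q_0, aaa, B#)
  read a, top B: go to q_0, push ε → (q_0, aa, #)
  read a, top #: go to q_0, push B# → (q_0, a, B#)
  read a, top B: go to q_0, push ε → (q_0, ε, #)
All input consumed in state q_0 with stack #.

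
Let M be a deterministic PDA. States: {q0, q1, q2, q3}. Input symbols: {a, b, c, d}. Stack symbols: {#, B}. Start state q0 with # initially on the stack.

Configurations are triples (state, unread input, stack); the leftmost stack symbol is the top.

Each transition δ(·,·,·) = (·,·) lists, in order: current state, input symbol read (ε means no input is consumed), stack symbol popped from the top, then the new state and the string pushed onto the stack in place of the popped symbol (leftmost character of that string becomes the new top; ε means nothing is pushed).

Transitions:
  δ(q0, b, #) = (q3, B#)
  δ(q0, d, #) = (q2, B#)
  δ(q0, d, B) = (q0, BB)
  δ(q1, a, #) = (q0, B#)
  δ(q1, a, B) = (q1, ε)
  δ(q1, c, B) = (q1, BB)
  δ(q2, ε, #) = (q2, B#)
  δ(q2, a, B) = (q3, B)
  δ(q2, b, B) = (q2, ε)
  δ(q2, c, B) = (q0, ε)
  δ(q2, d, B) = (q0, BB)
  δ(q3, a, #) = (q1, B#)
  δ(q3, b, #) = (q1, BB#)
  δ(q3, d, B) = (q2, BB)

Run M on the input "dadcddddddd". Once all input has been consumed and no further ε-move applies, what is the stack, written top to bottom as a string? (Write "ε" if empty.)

BBBBBBBB#

(q0, dadcddddddd, #)
  read d, top #: go to q2, push B# → (q2, adcddddddd, B#)
  read a, top B: go to q3, push B → (q3, dcddddddd, B#)
  read d, top B: go to q2, push BB → (q2, cddddddd, BB#)
  read c, top B: go to q0, push ε → (q0, ddddddd, B#)
  read d, top B: go to q0, push BB → (q0, dddddd, BB#)
  read d, top B: go to q0, push BB → (q0, ddddd, BBB#)
  read d, top B: go to q0, push BB → (q0, dddd, BBBB#)
  read d, top B: go to q0, push BB → (q0, ddd, BBBBB#)
  read d, top B: go to q0, push BB → (q0, dd, BBBBBB#)
  read d, top B: go to q0, push BB → (q0, d, BBBBBBB#)
  read d, top B: go to q0, push BB → (q0, ε, BBBBBBBB#)
All input consumed in state q0 with stack BBBBBBBB#.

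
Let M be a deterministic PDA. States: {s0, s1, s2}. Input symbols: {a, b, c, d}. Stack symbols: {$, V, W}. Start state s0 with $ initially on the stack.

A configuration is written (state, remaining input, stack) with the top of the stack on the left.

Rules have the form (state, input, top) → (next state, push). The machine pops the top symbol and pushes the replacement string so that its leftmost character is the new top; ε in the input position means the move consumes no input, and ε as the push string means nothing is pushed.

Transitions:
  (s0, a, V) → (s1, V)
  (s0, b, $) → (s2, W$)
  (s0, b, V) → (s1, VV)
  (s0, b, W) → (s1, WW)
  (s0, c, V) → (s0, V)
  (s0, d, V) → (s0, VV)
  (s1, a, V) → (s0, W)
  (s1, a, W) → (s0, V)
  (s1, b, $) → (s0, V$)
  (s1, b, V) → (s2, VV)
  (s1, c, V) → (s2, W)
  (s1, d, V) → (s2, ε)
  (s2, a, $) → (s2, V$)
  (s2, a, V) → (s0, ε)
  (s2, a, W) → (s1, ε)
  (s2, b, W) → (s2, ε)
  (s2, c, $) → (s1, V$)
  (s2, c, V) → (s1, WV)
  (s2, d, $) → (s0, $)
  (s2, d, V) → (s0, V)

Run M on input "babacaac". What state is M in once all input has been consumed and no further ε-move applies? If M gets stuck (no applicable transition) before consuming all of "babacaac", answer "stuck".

stuck

(s0, babacaac, $)
  read b, top $: go to s2, push W$ → (s2, abacaac, W$)
  read a, top W: go to s1, push ε → (s1, bacaac, $)
  read b, top $: go to s0, push V$ → (s0, acaac, V$)
  read a, top V: go to s1, push V → (s1, caac, V$)
  read c, top V: go to s2, push W → (s2, aac, W$)
  read a, top W: go to s1, push ε → (s1, ac, $)
No transition for (s1, a, top $); M blocks with input ac remaining.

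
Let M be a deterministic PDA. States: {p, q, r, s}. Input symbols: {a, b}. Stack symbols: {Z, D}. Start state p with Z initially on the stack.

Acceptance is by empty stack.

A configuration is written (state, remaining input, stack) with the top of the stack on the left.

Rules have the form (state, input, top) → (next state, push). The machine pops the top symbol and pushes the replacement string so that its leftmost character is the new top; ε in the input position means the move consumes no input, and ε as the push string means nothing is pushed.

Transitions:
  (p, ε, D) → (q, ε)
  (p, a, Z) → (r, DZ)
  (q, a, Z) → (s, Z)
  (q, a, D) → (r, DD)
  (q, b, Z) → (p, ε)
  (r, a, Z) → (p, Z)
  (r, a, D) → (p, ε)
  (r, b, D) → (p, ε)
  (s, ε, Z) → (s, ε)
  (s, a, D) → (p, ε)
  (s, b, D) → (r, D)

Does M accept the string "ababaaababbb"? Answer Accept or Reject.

Reject

(p, ababaaababbb, Z) ⊢ (r, babaaababbb, DZ) ⊢ (p, abaaababbb, Z) ⊢ (r, baaababbb, DZ) ⊢ (p, aaababbb, Z) ⊢ (r, aababbb, DZ) ⊢ (p, ababbb, Z) ⊢ (r, babbb, DZ) ⊢ (p, abbb, Z) ⊢ (r, bbb, DZ) ⊢ (p, bb, Z)
No transition applies at (p, bb, Z); input not fully consumed.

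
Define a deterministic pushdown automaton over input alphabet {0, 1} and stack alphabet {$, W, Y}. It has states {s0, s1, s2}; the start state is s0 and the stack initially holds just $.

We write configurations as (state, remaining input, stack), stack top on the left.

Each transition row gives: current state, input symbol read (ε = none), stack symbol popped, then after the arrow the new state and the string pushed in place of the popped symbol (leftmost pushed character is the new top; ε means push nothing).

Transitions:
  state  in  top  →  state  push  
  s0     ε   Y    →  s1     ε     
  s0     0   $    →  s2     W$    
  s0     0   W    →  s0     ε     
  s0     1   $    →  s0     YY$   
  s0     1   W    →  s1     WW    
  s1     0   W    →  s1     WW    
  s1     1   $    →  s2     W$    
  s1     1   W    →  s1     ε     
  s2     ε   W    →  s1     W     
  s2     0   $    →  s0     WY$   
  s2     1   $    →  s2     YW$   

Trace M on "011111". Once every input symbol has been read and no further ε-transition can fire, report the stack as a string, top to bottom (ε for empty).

$

(s0, 011111, $)
  read 0, top $: go to s2, push W$ → (s2, 11111, W$)
  ε-move, top W: go to s1, push W → (s1, 11111, W$)
  read 1, top W: go to s1, push ε → (s1, 1111, $)
  read 1, top $: go to s2, push W$ → (s2, 111, W$)
  ε-move, top W: go to s1, push W → (s1, 111, W$)
  read 1, top W: go to s1, push ε → (s1, 11, $)
  read 1, top $: go to s2, push W$ → (s2, 1, W$)
  ε-move, top W: go to s1, push W → (s1, 1, W$)
  read 1, top W: go to s1, push ε → (s1, ε, $)
All input consumed in state s1 with stack $.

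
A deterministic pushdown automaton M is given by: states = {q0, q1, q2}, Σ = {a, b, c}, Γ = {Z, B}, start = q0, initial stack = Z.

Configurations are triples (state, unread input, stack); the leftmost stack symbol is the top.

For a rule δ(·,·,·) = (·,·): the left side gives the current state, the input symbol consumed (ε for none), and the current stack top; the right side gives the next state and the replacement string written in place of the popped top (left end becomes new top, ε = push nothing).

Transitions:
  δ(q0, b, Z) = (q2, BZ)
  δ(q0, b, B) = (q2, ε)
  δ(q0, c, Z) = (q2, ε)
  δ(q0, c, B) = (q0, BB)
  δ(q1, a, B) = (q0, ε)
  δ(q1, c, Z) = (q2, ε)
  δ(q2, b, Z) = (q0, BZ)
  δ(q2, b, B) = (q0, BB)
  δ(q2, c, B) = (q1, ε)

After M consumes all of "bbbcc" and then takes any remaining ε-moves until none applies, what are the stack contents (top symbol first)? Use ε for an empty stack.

(q0, bbbcc, Z)
  read b, top Z: go to q2, push BZ → (q2, bbcc, BZ)
  read b, top B: go to q0, push BB → (q0, bcc, BBZ)
  read b, top B: go to q2, push ε → (q2, cc, BZ)
  read c, top B: go to q1, push ε → (q1, c, Z)
  read c, top Z: go to q2, push ε → (q2, ε, ε)
All input consumed in state q2 with stack ε.

ε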